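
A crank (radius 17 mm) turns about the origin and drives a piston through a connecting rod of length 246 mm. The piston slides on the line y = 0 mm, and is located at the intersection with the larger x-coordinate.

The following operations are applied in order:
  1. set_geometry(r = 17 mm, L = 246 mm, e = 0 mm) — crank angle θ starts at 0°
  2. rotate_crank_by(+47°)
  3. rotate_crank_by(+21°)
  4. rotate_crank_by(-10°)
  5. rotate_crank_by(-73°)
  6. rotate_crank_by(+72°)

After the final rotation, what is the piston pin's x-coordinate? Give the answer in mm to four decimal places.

set_geometry: r = 17 mm, L = 246 mm, e = 0 mm; θ ← 0°
rotate_crank_by(+47°): θ ← 0° +47° = 47°
rotate_crank_by(+21°): θ ← 47° +21° = 68°
rotate_crank_by(-10°): θ ← 68° -10° = 58°
rotate_crank_by(-73°): θ ← 58° -73° = -15°
rotate_crank_by(+72°): θ ← -15° +72° = 57°
crank pin P = (r cos θ, r sin θ) = (9.258864, 14.257400)
h = r sin θ − e = 14.257400 − 0 = 14.257400
x = r cos θ + √(L² − h²) = 9.258864 + √(60516.0 − 203.2734) = 9.258864 + 245.586495 = 254.845359

254.8454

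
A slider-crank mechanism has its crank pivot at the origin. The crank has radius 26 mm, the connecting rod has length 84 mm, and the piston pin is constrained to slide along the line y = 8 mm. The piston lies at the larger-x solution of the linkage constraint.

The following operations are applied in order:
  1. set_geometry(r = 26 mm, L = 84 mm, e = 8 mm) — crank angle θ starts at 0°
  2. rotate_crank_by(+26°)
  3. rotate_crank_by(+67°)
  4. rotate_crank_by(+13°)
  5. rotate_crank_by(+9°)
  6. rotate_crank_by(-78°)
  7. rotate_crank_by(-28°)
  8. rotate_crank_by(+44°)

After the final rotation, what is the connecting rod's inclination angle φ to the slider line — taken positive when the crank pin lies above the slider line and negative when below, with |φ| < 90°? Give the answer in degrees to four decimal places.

set_geometry: r = 26 mm, L = 84 mm, e = 8 mm; θ ← 0°
rotate_crank_by(+26°): θ ← 0° +26° = 26°
rotate_crank_by(+67°): θ ← 26° +67° = 93°
rotate_crank_by(+13°): θ ← 93° +13° = 106°
rotate_crank_by(+9°): θ ← 106° +9° = 115°
rotate_crank_by(-78°): θ ← 115° -78° = 37°
rotate_crank_by(-28°): θ ← 37° -28° = 9°
rotate_crank_by(+44°): θ ← 9° +44° = 53°
crank pin P = (r cos θ, r sin θ) = (15.647191, 20.764523)
h = r sin θ − e = 20.764523 − 8 = 12.764523
sin φ = h / L = 12.764523 / 84 = 0.15195861
φ = arcsin(0.15195861) = 8.740448°

8.7404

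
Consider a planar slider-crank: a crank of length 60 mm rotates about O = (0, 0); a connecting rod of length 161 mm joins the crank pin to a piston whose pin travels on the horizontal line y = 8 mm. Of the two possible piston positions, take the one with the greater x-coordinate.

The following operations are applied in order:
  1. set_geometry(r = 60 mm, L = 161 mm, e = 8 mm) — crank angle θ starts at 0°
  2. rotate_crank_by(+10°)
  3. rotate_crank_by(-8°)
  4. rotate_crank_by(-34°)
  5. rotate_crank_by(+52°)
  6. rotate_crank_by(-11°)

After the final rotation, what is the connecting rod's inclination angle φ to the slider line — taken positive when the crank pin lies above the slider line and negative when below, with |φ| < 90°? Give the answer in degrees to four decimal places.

0.4933

set_geometry: r = 60 mm, L = 161 mm, e = 8 mm; θ ← 0°
rotate_crank_by(+10°): θ ← 0° +10° = 10°
rotate_crank_by(-8°): θ ← 10° -8° = 2°
rotate_crank_by(-34°): θ ← 2° -34° = -32°
rotate_crank_by(+52°): θ ← -32° +52° = 20°
rotate_crank_by(-11°): θ ← 20° -11° = 9°
crank pin P = (r cos θ, r sin θ) = (59.261300, 9.386068)
h = r sin θ − e = 9.386068 − 8 = 1.386068
sin φ = h / L = 1.386068 / 161 = 0.00860912
φ = arcsin(0.00860912) = 0.493272°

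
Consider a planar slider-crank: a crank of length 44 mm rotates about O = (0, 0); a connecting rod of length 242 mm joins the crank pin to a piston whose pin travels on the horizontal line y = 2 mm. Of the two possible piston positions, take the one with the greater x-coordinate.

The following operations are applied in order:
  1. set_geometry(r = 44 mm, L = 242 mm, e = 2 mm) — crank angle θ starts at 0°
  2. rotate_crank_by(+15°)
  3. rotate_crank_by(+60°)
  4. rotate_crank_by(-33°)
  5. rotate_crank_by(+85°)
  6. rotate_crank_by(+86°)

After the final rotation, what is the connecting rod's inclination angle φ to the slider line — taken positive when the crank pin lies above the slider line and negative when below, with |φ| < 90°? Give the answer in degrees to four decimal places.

set_geometry: r = 44 mm, L = 242 mm, e = 2 mm; θ ← 0°
rotate_crank_by(+15°): θ ← 0° +15° = 15°
rotate_crank_by(+60°): θ ← 15° +60° = 75°
rotate_crank_by(-33°): θ ← 75° -33° = 42°
rotate_crank_by(+85°): θ ← 42° +85° = 127°
rotate_crank_by(+86°): θ ← 127° +86° = 213°
crank pin P = (r cos θ, r sin θ) = (-36.901505, -23.964118)
h = r sin θ − e = -23.964118 − 2 = -25.964118
sin φ = h / L = -25.964118 / 242 = -0.10728974
φ = arcsin(-0.10728974) = -6.159104°

-6.1591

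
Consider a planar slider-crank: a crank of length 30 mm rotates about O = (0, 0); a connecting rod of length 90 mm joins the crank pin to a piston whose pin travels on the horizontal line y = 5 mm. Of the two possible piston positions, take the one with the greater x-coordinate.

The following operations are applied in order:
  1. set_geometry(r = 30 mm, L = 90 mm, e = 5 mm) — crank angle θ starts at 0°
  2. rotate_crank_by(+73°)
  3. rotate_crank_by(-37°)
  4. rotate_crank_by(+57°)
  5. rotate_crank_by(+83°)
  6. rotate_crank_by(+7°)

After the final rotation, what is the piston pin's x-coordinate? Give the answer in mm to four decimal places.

59.8010

set_geometry: r = 30 mm, L = 90 mm, e = 5 mm; θ ← 0°
rotate_crank_by(+73°): θ ← 0° +73° = 73°
rotate_crank_by(-37°): θ ← 73° -37° = 36°
rotate_crank_by(+57°): θ ← 36° +57° = 93°
rotate_crank_by(+83°): θ ← 93° +83° = 176°
rotate_crank_by(+7°): θ ← 176° +7° = 183°
crank pin P = (r cos θ, r sin θ) = (-29.958886, -1.570079)
h = r sin θ − e = -1.570079 − 5 = -6.570079
x = r cos θ + √(L² − h²) = -29.958886 + √(8100.0 − 43.1659) = -29.958886 + 89.759869 = 59.800983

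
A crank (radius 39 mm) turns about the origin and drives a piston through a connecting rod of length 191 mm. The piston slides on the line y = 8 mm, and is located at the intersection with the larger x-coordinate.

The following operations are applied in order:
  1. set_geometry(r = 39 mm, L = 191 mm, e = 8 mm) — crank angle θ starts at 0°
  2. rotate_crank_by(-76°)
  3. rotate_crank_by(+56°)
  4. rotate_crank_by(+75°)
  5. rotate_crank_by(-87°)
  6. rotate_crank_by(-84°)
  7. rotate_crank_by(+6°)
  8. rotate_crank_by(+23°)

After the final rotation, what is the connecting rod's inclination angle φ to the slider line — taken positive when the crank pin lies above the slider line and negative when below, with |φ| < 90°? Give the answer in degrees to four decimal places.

set_geometry: r = 39 mm, L = 191 mm, e = 8 mm; θ ← 0°
rotate_crank_by(-76°): θ ← 0° -76° = -76°
rotate_crank_by(+56°): θ ← -76° +56° = -20°
rotate_crank_by(+75°): θ ← -20° +75° = 55°
rotate_crank_by(-87°): θ ← 55° -87° = -32°
rotate_crank_by(-84°): θ ← -32° -84° = -116°
rotate_crank_by(+6°): θ ← -116° +6° = -110°
rotate_crank_by(+23°): θ ← -110° +23° = -87°
crank pin P = (r cos θ, r sin θ) = (2.041102, -38.946552)
h = r sin θ − e = -38.946552 − 8 = -46.946552
sin φ = h / L = -46.946552 / 191 = -0.24579347
φ = arcsin(-0.24579347) = -14.228730°

-14.2287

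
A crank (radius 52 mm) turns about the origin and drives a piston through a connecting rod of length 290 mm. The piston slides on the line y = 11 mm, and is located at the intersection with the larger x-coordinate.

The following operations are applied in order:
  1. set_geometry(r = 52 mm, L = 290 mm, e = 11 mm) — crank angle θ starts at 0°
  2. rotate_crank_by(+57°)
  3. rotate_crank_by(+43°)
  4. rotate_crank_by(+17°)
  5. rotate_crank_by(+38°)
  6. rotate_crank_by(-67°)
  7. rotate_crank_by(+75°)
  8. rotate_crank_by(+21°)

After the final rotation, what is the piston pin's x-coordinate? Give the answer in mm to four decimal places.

set_geometry: r = 52 mm, L = 290 mm, e = 11 mm; θ ← 0°
rotate_crank_by(+57°): θ ← 0° +57° = 57°
rotate_crank_by(+43°): θ ← 57° +43° = 100°
rotate_crank_by(+17°): θ ← 100° +17° = 117°
rotate_crank_by(+38°): θ ← 117° +38° = 155°
rotate_crank_by(-67°): θ ← 155° -67° = 88°
rotate_crank_by(+75°): θ ← 88° +75° = 163°
rotate_crank_by(+21°): θ ← 163° +21° = 184°
crank pin P = (r cos θ, r sin θ) = (-51.873331, -3.627337)
h = r sin θ − e = -3.627337 − 11 = -14.627337
x = r cos θ + √(L² − h²) = -51.873331 + √(84100.0 − 213.9590) = -51.873331 + 289.630870 = 237.757540

237.7575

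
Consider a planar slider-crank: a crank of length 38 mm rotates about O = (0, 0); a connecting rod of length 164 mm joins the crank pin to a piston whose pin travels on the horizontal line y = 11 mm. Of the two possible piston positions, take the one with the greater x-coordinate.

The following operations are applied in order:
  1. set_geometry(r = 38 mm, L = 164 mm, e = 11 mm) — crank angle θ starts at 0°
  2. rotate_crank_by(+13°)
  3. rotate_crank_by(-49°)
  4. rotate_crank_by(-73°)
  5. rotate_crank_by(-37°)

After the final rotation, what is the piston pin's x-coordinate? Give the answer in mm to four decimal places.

129.2945

set_geometry: r = 38 mm, L = 164 mm, e = 11 mm; θ ← 0°
rotate_crank_by(+13°): θ ← 0° +13° = 13°
rotate_crank_by(-49°): θ ← 13° -49° = -36°
rotate_crank_by(-73°): θ ← -36° -73° = -109°
rotate_crank_by(-37°): θ ← -109° -37° = -146°
crank pin P = (r cos θ, r sin θ) = (-31.503428, -21.249330)
h = r sin θ − e = -21.249330 − 11 = -32.249330
x = r cos θ + √(L² − h²) = -31.503428 + √(26896.0 − 1040.0193) = -31.503428 + 160.797950 = 129.294522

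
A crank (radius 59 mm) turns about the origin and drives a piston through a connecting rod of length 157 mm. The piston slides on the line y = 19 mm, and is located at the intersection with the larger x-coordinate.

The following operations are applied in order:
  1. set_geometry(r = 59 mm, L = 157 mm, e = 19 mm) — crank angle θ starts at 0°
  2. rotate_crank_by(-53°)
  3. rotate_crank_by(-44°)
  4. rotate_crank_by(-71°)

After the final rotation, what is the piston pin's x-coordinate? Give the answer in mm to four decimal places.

96.1444

set_geometry: r = 59 mm, L = 157 mm, e = 19 mm; θ ← 0°
rotate_crank_by(-53°): θ ← 0° -53° = -53°
rotate_crank_by(-44°): θ ← -53° -44° = -97°
rotate_crank_by(-71°): θ ← -97° -71° = -168°
crank pin P = (r cos θ, r sin θ) = (-57.710708, -12.266790)
h = r sin θ − e = -12.266790 − 19 = -31.266790
x = r cos θ + √(L² − h²) = -57.710708 + √(24649.0 − 977.6121) = -57.710708 + 153.855087 = 96.144379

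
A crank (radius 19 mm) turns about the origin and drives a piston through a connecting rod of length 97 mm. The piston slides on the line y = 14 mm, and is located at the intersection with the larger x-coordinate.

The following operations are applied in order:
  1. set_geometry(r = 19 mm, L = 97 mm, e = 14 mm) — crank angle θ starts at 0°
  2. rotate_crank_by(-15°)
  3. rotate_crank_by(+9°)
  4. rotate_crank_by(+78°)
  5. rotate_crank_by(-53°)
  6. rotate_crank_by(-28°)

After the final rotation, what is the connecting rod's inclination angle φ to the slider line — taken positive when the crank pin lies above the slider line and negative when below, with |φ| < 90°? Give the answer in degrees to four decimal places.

set_geometry: r = 19 mm, L = 97 mm, e = 14 mm; θ ← 0°
rotate_crank_by(-15°): θ ← 0° -15° = -15°
rotate_crank_by(+9°): θ ← -15° +9° = -6°
rotate_crank_by(+78°): θ ← -6° +78° = 72°
rotate_crank_by(-53°): θ ← 72° -53° = 19°
rotate_crank_by(-28°): θ ← 19° -28° = -9°
crank pin P = (r cos θ, r sin θ) = (18.766078, -2.972255)
h = r sin θ − e = -2.972255 − 14 = -16.972255
sin φ = h / L = -16.972255 / 97 = -0.17497170
φ = arcsin(-0.17497170) = -10.077011°

-10.0770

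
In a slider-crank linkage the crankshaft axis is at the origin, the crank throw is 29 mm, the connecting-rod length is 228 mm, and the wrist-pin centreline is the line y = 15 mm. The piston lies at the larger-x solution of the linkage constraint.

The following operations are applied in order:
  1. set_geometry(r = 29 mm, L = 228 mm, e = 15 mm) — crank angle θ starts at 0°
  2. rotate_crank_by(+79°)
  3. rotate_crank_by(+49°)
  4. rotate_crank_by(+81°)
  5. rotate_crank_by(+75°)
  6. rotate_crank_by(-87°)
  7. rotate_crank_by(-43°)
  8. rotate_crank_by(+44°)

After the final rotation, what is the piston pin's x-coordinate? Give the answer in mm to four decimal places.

set_geometry: r = 29 mm, L = 228 mm, e = 15 mm; θ ← 0°
rotate_crank_by(+79°): θ ← 0° +79° = 79°
rotate_crank_by(+49°): θ ← 79° +49° = 128°
rotate_crank_by(+81°): θ ← 128° +81° = 209°
rotate_crank_by(+75°): θ ← 209° +75° = 284°
rotate_crank_by(-87°): θ ← 284° -87° = 197°
rotate_crank_by(-43°): θ ← 197° -43° = 154°
rotate_crank_by(+44°): θ ← 154° +44° = 198°
crank pin P = (r cos θ, r sin θ) = (-27.580639, -8.961493)
h = r sin θ − e = -8.961493 − 15 = -23.961493
x = r cos θ + √(L² − h²) = -27.580639 + √(51984.0 − 574.1531) = -27.580639 + 226.737396 = 199.156757

199.1568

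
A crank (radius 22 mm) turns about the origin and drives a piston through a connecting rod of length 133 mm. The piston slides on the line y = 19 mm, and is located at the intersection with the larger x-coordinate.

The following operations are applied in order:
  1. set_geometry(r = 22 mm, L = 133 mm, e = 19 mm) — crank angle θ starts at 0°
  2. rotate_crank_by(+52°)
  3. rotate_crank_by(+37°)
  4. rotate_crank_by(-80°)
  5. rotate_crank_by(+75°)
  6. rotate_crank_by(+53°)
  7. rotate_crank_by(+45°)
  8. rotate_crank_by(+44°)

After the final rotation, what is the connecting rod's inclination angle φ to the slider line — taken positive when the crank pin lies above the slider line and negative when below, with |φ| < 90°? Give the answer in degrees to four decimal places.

-15.1796

set_geometry: r = 22 mm, L = 133 mm, e = 19 mm; θ ← 0°
rotate_crank_by(+52°): θ ← 0° +52° = 52°
rotate_crank_by(+37°): θ ← 52° +37° = 89°
rotate_crank_by(-80°): θ ← 89° -80° = 9°
rotate_crank_by(+75°): θ ← 9° +75° = 84°
rotate_crank_by(+53°): θ ← 84° +53° = 137°
rotate_crank_by(+45°): θ ← 137° +45° = 182°
rotate_crank_by(+44°): θ ← 182° +44° = 226°
crank pin P = (r cos θ, r sin θ) = (-15.282484, -15.825476)
h = r sin θ − e = -15.825476 − 19 = -34.825476
sin φ = h / L = -34.825476 / 133 = -0.26184568
φ = arcsin(-0.26184568) = -15.179607°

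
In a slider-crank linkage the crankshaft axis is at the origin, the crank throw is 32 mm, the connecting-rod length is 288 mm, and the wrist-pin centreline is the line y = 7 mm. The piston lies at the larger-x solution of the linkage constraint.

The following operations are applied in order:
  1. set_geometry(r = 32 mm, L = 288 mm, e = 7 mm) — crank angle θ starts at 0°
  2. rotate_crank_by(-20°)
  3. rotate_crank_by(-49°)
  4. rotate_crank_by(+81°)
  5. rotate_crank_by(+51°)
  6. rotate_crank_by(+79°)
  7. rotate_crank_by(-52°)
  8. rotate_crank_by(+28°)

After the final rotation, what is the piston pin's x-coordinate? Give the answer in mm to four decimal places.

set_geometry: r = 32 mm, L = 288 mm, e = 7 mm; θ ← 0°
rotate_crank_by(-20°): θ ← 0° -20° = -20°
rotate_crank_by(-49°): θ ← -20° -49° = -69°
rotate_crank_by(+81°): θ ← -69° +81° = 12°
rotate_crank_by(+51°): θ ← 12° +51° = 63°
rotate_crank_by(+79°): θ ← 63° +79° = 142°
rotate_crank_by(-52°): θ ← 142° -52° = 90°
rotate_crank_by(+28°): θ ← 90° +28° = 118°
crank pin P = (r cos θ, r sin θ) = (-15.023090, 28.254323)
h = r sin θ − e = 28.254323 − 7 = 21.254323
x = r cos θ + √(L² − h²) = -15.023090 + √(82944.0 − 451.7462) = -15.023090 + 287.214648 = 272.191558

272.1916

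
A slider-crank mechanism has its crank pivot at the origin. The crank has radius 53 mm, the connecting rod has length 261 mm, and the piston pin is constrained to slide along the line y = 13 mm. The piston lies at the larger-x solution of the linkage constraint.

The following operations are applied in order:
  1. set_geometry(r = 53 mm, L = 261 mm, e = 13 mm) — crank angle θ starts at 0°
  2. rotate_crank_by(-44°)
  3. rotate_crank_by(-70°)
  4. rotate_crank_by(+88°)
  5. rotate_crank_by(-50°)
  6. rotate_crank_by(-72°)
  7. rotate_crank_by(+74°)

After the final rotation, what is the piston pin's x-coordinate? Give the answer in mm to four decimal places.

set_geometry: r = 53 mm, L = 261 mm, e = 13 mm; θ ← 0°
rotate_crank_by(-44°): θ ← 0° -44° = -44°
rotate_crank_by(-70°): θ ← -44° -70° = -114°
rotate_crank_by(+88°): θ ← -114° +88° = -26°
rotate_crank_by(-50°): θ ← -26° -50° = -76°
rotate_crank_by(-72°): θ ← -76° -72° = -148°
rotate_crank_by(+74°): θ ← -148° +74° = -74°
crank pin P = (r cos θ, r sin θ) = (14.608780, -50.946870)
h = r sin θ − e = -50.946870 − 13 = -63.946870
x = r cos θ + √(L² − h²) = 14.608780 + √(68121.0 − 4089.2022) = 14.608780 + 253.045051 = 267.653831

267.6538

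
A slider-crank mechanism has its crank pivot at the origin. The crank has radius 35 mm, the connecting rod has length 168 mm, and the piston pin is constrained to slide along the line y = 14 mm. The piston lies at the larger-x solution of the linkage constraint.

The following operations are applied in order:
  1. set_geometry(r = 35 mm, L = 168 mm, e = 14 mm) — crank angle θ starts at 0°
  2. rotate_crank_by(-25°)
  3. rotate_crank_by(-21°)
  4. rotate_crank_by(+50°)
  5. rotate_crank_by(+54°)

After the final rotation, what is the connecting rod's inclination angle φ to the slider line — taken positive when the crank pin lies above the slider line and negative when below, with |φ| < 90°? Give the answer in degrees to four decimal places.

set_geometry: r = 35 mm, L = 168 mm, e = 14 mm; θ ← 0°
rotate_crank_by(-25°): θ ← 0° -25° = -25°
rotate_crank_by(-21°): θ ← -25° -21° = -46°
rotate_crank_by(+50°): θ ← -46° +50° = 4°
rotate_crank_by(+54°): θ ← 4° +54° = 58°
crank pin P = (r cos θ, r sin θ) = (18.547174, 29.681683)
h = r sin θ − e = 29.681683 − 14 = 15.681683
sin φ = h / L = 15.681683 / 168 = 0.09334335
φ = arcsin(0.09334335) = 5.355977°

5.3560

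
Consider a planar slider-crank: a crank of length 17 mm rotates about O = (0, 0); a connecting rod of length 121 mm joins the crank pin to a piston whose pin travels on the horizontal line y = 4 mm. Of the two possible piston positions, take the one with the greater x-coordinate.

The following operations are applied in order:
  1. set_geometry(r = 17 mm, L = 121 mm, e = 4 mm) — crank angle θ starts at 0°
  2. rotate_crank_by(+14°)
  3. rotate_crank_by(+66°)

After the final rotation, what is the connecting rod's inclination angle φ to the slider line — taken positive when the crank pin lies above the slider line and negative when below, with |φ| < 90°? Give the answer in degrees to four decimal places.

6.0447

set_geometry: r = 17 mm, L = 121 mm, e = 4 mm; θ ← 0°
rotate_crank_by(+14°): θ ← 0° +14° = 14°
rotate_crank_by(+66°): θ ← 14° +66° = 80°
crank pin P = (r cos θ, r sin θ) = (2.952019, 16.741732)
h = r sin θ − e = 16.741732 − 4 = 12.741732
sin φ = h / L = 12.741732 / 121 = 0.10530357
φ = arcsin(0.10530357) = 6.044657°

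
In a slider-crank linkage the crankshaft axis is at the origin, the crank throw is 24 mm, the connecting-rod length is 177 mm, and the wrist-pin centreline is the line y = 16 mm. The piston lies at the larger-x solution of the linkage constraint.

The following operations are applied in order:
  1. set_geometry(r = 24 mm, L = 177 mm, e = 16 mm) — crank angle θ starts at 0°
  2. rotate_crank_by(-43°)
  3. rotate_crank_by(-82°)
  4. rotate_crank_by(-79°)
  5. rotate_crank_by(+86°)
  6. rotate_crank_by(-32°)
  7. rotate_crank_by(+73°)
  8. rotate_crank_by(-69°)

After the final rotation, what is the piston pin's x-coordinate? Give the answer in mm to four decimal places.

set_geometry: r = 24 mm, L = 177 mm, e = 16 mm; θ ← 0°
rotate_crank_by(-43°): θ ← 0° -43° = -43°
rotate_crank_by(-82°): θ ← -43° -82° = -125°
rotate_crank_by(-79°): θ ← -125° -79° = -204°
rotate_crank_by(+86°): θ ← -204° +86° = -118°
rotate_crank_by(-32°): θ ← -118° -32° = -150°
rotate_crank_by(+73°): θ ← -150° +73° = -77°
rotate_crank_by(-69°): θ ← -77° -69° = -146°
crank pin P = (r cos θ, r sin θ) = (-19.896902, -13.420630)
h = r sin θ − e = -13.420630 − 16 = -29.420630
x = r cos θ + √(L² − h²) = -19.896902 + √(31329.0 − 865.5735) = -19.896902 + 174.537751 = 154.640849

154.6408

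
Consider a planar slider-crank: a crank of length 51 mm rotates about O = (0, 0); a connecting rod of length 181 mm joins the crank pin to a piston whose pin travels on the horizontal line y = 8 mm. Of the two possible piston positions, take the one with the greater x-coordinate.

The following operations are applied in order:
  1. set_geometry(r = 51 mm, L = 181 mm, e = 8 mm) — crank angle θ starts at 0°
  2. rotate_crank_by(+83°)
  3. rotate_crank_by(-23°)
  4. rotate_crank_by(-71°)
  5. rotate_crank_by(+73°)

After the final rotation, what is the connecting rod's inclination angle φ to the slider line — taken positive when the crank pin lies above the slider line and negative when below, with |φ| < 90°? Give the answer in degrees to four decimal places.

11.8053

set_geometry: r = 51 mm, L = 181 mm, e = 8 mm; θ ← 0°
rotate_crank_by(+83°): θ ← 0° +83° = 83°
rotate_crank_by(-23°): θ ← 83° -23° = 60°
rotate_crank_by(-71°): θ ← 60° -71° = -11°
rotate_crank_by(+73°): θ ← -11° +73° = 62°
crank pin P = (r cos θ, r sin θ) = (23.943050, 45.030327)
h = r sin θ − e = 45.030327 − 8 = 37.030327
sin φ = h / L = 37.030327 / 181 = 0.20458744
φ = arcsin(0.20458744) = 11.805349°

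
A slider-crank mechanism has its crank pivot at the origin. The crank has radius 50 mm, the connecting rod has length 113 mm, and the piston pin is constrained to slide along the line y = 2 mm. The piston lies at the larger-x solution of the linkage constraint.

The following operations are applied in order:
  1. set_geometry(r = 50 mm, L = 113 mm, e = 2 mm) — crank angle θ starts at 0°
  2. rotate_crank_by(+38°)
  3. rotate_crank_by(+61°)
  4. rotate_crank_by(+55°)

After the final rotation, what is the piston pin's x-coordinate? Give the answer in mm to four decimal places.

set_geometry: r = 50 mm, L = 113 mm, e = 2 mm; θ ← 0°
rotate_crank_by(+38°): θ ← 0° +38° = 38°
rotate_crank_by(+61°): θ ← 38° +61° = 99°
rotate_crank_by(+55°): θ ← 99° +55° = 154°
crank pin P = (r cos θ, r sin θ) = (-44.939702, 21.918557)
h = r sin θ − e = 21.918557 − 2 = 19.918557
x = r cos θ + √(L² − h²) = -44.939702 + √(12769.0 − 396.7489) = -44.939702 + 111.230621 = 66.290919

66.2909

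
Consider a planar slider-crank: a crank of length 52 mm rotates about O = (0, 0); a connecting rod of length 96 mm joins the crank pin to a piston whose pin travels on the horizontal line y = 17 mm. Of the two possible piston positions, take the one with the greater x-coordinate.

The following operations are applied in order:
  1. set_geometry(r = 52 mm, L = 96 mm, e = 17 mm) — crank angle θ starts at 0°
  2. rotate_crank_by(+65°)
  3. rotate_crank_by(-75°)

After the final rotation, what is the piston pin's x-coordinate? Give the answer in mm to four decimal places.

set_geometry: r = 52 mm, L = 96 mm, e = 17 mm; θ ← 0°
rotate_crank_by(+65°): θ ← 0° +65° = 65°
rotate_crank_by(-75°): θ ← 65° -75° = -10°
crank pin P = (r cos θ, r sin θ) = (51.210003, -9.029705)
h = r sin θ − e = -9.029705 − 17 = -26.029705
x = r cos θ + √(L² − h²) = 51.210003 + √(9216.0 − 677.5456) = 51.210003 + 92.403758 = 143.613761

143.6138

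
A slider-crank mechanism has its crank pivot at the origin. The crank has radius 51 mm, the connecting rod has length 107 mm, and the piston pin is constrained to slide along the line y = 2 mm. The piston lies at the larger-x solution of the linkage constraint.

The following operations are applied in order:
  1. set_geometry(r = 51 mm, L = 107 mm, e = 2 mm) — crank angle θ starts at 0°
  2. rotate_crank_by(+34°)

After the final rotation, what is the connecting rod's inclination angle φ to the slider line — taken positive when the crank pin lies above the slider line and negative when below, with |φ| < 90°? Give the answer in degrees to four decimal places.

set_geometry: r = 51 mm, L = 107 mm, e = 2 mm; θ ← 0°
rotate_crank_by(+34°): θ ← 0° +34° = 34°
crank pin P = (r cos θ, r sin θ) = (42.280916, 28.518838)
h = r sin θ − e = 28.518838 − 2 = 26.518838
sin φ = h / L = 26.518838 / 107 = 0.24783961
φ = arcsin(0.24783961) = 14.349708°

14.3497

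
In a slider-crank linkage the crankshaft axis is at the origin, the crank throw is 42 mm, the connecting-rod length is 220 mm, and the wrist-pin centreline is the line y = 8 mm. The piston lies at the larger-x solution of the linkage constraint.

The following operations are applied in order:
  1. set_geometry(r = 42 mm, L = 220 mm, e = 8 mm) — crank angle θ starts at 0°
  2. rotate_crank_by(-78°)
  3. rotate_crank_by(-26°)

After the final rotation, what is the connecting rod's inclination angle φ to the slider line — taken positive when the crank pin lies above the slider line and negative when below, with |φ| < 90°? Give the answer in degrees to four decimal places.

-12.8031

set_geometry: r = 42 mm, L = 220 mm, e = 8 mm; θ ← 0°
rotate_crank_by(-78°): θ ← 0° -78° = -78°
rotate_crank_by(-26°): θ ← -78° -26° = -104°
crank pin P = (r cos θ, r sin θ) = (-10.160720, -40.752421)
h = r sin θ − e = -40.752421 − 8 = -48.752421
sin φ = h / L = -48.752421 / 220 = -0.22160191
φ = arcsin(-0.22160191) = -12.803138°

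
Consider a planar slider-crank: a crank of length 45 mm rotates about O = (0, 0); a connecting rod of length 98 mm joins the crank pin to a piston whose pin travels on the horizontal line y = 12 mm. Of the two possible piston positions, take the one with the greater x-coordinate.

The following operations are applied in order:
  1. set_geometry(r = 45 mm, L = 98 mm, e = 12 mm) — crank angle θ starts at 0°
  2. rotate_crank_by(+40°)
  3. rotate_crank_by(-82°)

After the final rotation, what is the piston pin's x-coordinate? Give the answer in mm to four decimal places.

121.9326

set_geometry: r = 45 mm, L = 98 mm, e = 12 mm; θ ← 0°
rotate_crank_by(+40°): θ ← 0° +40° = 40°
rotate_crank_by(-82°): θ ← 40° -82° = -42°
crank pin P = (r cos θ, r sin θ) = (33.441517, -30.110877)
h = r sin θ − e = -30.110877 − 12 = -42.110877
x = r cos θ + √(L² − h²) = 33.441517 + √(9604.0 − 1773.3260) = 33.441517 + 88.491096 = 121.932613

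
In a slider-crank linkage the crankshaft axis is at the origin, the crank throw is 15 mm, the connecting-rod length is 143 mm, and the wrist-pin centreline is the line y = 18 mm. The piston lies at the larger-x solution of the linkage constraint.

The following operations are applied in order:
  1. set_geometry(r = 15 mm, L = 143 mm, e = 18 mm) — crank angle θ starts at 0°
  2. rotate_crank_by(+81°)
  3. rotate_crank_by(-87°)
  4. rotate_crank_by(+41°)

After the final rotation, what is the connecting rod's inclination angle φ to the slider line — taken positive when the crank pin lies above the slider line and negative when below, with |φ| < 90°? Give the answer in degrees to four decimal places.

set_geometry: r = 15 mm, L = 143 mm, e = 18 mm; θ ← 0°
rotate_crank_by(+81°): θ ← 0° +81° = 81°
rotate_crank_by(-87°): θ ← 81° -87° = -6°
rotate_crank_by(+41°): θ ← -6° +41° = 35°
crank pin P = (r cos θ, r sin θ) = (12.287281, 8.603647)
h = r sin θ − e = 8.603647 − 18 = -9.396353
sin φ = h / L = -9.396353 / 143 = -0.06570877
φ = arcsin(-0.06570877) = -3.767549°

-3.7675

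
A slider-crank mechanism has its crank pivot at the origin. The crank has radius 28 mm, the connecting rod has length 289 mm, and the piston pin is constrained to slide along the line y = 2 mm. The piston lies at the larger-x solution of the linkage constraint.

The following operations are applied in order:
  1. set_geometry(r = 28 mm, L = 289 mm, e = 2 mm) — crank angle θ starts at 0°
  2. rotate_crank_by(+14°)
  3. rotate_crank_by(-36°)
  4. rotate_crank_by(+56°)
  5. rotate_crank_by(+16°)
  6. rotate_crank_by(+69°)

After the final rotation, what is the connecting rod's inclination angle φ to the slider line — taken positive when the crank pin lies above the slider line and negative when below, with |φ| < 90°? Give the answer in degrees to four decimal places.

4.4631

set_geometry: r = 28 mm, L = 289 mm, e = 2 mm; θ ← 0°
rotate_crank_by(+14°): θ ← 0° +14° = 14°
rotate_crank_by(-36°): θ ← 14° -36° = -22°
rotate_crank_by(+56°): θ ← -22° +56° = 34°
rotate_crank_by(+16°): θ ← 34° +16° = 50°
rotate_crank_by(+69°): θ ← 50° +69° = 119°
crank pin P = (r cos θ, r sin θ) = (-13.574669, 24.489352)
h = r sin θ − e = 24.489352 − 2 = 22.489352
sin φ = h / L = 22.489352 / 289 = 0.07781783
φ = arcsin(0.07781783) = 4.463145°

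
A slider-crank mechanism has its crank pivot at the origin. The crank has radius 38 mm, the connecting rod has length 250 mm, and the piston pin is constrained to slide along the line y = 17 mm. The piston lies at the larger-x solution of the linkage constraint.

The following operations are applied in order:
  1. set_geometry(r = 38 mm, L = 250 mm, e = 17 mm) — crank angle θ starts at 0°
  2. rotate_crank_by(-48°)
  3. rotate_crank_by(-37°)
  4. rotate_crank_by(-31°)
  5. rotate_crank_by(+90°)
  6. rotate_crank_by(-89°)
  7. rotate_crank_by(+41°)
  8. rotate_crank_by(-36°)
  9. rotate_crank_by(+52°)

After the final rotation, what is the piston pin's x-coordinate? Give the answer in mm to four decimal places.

set_geometry: r = 38 mm, L = 250 mm, e = 17 mm; θ ← 0°
rotate_crank_by(-48°): θ ← 0° -48° = -48°
rotate_crank_by(-37°): θ ← -48° -37° = -85°
rotate_crank_by(-31°): θ ← -85° -31° = -116°
rotate_crank_by(+90°): θ ← -116° +90° = -26°
rotate_crank_by(-89°): θ ← -26° -89° = -115°
rotate_crank_by(+41°): θ ← -115° +41° = -74°
rotate_crank_by(-36°): θ ← -74° -36° = -110°
rotate_crank_by(+52°): θ ← -110° +52° = -58°
crank pin P = (r cos θ, r sin θ) = (20.136932, -32.225828)
h = r sin θ − e = -32.225828 − 17 = -49.225828
x = r cos θ + √(L² − h²) = 20.136932 + √(62500.0 − 2423.1821) = 20.136932 + 245.105728 = 265.242660

265.2427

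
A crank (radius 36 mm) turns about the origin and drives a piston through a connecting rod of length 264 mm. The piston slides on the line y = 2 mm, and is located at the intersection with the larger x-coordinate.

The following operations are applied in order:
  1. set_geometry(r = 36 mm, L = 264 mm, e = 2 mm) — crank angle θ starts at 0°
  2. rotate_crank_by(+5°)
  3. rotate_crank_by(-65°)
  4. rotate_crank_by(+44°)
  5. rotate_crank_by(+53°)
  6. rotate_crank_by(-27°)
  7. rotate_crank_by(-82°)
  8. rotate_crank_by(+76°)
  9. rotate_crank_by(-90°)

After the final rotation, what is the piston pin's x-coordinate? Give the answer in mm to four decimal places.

263.7748

set_geometry: r = 36 mm, L = 264 mm, e = 2 mm; θ ← 0°
rotate_crank_by(+5°): θ ← 0° +5° = 5°
rotate_crank_by(-65°): θ ← 5° -65° = -60°
rotate_crank_by(+44°): θ ← -60° +44° = -16°
rotate_crank_by(+53°): θ ← -16° +53° = 37°
rotate_crank_by(-27°): θ ← 37° -27° = 10°
rotate_crank_by(-82°): θ ← 10° -82° = -72°
rotate_crank_by(+76°): θ ← -72° +76° = 4°
rotate_crank_by(-90°): θ ← 4° -90° = -86°
crank pin P = (r cos θ, r sin θ) = (2.511233, -35.912306)
h = r sin θ − e = -35.912306 − 2 = -37.912306
x = r cos θ + √(L² − h²) = 2.511233 + √(69696.0 − 1437.3429) = 2.511233 + 261.263578 = 263.774811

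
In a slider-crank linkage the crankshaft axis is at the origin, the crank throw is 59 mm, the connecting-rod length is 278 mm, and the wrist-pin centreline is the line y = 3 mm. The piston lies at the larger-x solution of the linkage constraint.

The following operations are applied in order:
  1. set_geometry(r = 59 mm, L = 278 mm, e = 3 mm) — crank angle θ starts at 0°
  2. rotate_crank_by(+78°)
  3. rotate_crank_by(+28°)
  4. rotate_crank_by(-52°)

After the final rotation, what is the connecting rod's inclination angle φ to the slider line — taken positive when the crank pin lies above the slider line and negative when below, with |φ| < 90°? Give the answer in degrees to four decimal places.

set_geometry: r = 59 mm, L = 278 mm, e = 3 mm; θ ← 0°
rotate_crank_by(+78°): θ ← 0° +78° = 78°
rotate_crank_by(+28°): θ ← 78° +28° = 106°
rotate_crank_by(-52°): θ ← 106° -52° = 54°
crank pin P = (r cos θ, r sin θ) = (34.679330, 47.732003)
h = r sin θ − e = 47.732003 − 3 = 44.732003
sin φ = h / L = 44.732003 / 278 = 0.16090648
φ = arcsin(0.16090648) = 9.259516°

9.2595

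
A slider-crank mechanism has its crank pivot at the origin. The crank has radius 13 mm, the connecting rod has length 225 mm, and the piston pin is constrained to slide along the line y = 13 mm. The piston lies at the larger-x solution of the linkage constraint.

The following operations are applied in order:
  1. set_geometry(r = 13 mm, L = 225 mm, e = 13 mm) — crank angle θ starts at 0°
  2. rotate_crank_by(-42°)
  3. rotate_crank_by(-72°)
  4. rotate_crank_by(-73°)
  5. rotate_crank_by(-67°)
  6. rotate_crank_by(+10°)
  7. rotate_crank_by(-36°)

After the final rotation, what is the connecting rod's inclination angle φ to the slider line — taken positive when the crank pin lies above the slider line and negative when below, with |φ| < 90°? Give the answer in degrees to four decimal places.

-0.0503

set_geometry: r = 13 mm, L = 225 mm, e = 13 mm; θ ← 0°
rotate_crank_by(-42°): θ ← 0° -42° = -42°
rotate_crank_by(-72°): θ ← -42° -72° = -114°
rotate_crank_by(-73°): θ ← -114° -73° = -187°
rotate_crank_by(-67°): θ ← -187° -67° = -254°
rotate_crank_by(+10°): θ ← -254° +10° = -244°
rotate_crank_by(-36°): θ ← -244° -36° = -280°
crank pin P = (r cos θ, r sin θ) = (2.257426, 12.802501)
h = r sin θ − e = 12.802501 − 13 = -0.197499
sin φ = h / L = -0.197499 / 225 = -0.00087777
φ = arcsin(-0.00087777) = -0.050293°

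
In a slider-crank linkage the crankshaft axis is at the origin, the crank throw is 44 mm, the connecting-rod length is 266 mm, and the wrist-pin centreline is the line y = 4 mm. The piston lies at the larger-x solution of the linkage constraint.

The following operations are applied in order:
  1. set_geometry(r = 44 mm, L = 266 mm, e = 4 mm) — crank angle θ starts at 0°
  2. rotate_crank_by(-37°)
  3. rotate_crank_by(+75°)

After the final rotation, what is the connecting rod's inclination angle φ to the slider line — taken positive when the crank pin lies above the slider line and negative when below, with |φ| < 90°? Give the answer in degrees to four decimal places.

4.9796

set_geometry: r = 44 mm, L = 266 mm, e = 4 mm; θ ← 0°
rotate_crank_by(-37°): θ ← 0° -37° = -37°
rotate_crank_by(+75°): θ ← -37° +75° = 38°
crank pin P = (r cos θ, r sin θ) = (34.672473, 27.089105)
h = r sin θ − e = 27.089105 − 4 = 23.089105
sin φ = h / L = 23.089105 / 266 = 0.08680115
φ = arcsin(0.08680115) = 4.979606°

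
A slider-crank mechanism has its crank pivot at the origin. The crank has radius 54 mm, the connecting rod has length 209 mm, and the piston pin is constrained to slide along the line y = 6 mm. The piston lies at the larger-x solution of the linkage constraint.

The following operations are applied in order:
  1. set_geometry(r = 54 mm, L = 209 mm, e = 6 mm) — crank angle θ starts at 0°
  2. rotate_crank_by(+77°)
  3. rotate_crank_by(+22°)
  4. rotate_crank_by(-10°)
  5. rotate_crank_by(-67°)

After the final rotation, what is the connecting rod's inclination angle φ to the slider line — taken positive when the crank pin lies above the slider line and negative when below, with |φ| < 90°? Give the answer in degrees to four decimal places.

set_geometry: r = 54 mm, L = 209 mm, e = 6 mm; θ ← 0°
rotate_crank_by(+77°): θ ← 0° +77° = 77°
rotate_crank_by(+22°): θ ← 77° +22° = 99°
rotate_crank_by(-10°): θ ← 99° -10° = 89°
rotate_crank_by(-67°): θ ← 89° -67° = 22°
crank pin P = (r cos θ, r sin θ) = (50.067928, 20.228756)
h = r sin θ − e = 20.228756 − 6 = 14.228756
sin φ = h / L = 14.228756 / 209 = 0.06808017
φ = arcsin(0.06808017) = 3.903726°

3.9037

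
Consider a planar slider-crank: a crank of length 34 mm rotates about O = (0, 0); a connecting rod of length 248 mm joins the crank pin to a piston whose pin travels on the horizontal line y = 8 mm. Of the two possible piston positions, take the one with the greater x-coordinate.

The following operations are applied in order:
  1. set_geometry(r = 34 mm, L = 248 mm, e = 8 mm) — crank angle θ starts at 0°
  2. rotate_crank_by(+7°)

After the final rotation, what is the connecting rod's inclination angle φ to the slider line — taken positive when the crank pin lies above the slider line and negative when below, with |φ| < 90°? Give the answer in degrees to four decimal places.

set_geometry: r = 34 mm, L = 248 mm, e = 8 mm; θ ← 0°
rotate_crank_by(+7°): θ ← 0° +7° = 7°
crank pin P = (r cos θ, r sin θ) = (33.746569, 4.143558)
h = r sin θ − e = 4.143558 − 8 = -3.856442
sin φ = h / L = -3.856442 / 248 = -0.01555017
φ = arcsin(-0.01555017) = -0.890995°

-0.8910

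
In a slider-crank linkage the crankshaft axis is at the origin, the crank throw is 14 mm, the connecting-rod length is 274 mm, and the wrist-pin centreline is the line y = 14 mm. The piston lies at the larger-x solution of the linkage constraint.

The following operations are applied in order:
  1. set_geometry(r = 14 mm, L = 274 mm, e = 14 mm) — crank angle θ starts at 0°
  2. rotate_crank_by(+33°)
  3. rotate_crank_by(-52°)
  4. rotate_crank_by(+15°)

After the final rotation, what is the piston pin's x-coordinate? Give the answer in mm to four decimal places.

set_geometry: r = 14 mm, L = 274 mm, e = 14 mm; θ ← 0°
rotate_crank_by(+33°): θ ← 0° +33° = 33°
rotate_crank_by(-52°): θ ← 33° -52° = -19°
rotate_crank_by(+15°): θ ← -19° +15° = -4°
crank pin P = (r cos θ, r sin θ) = (13.965897, -0.976591)
h = r sin θ − e = -0.976591 − 14 = -14.976591
x = r cos θ + √(L² − h²) = 13.965897 + √(75076.0 − 224.2983) = 13.965897 + 273.590390 = 287.556287

287.5563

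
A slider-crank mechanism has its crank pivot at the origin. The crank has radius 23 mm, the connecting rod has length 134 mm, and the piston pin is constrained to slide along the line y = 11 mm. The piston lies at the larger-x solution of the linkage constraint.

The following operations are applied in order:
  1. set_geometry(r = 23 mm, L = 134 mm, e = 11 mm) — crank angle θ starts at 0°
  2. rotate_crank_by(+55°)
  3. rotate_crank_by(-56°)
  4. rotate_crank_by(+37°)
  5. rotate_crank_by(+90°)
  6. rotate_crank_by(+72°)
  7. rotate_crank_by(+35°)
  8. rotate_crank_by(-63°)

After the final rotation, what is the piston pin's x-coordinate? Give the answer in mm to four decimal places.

set_geometry: r = 23 mm, L = 134 mm, e = 11 mm; θ ← 0°
rotate_crank_by(+55°): θ ← 0° +55° = 55°
rotate_crank_by(-56°): θ ← 55° -56° = -1°
rotate_crank_by(+37°): θ ← -1° +37° = 36°
rotate_crank_by(+90°): θ ← 36° +90° = 126°
rotate_crank_by(+72°): θ ← 126° +72° = 198°
rotate_crank_by(+35°): θ ← 198° +35° = 233°
rotate_crank_by(-63°): θ ← 233° -63° = 170°
crank pin P = (r cos θ, r sin θ) = (-22.650578, 3.993908)
h = r sin θ − e = 3.993908 − 11 = -7.006092
x = r cos θ + √(L² − h²) = -22.650578 + √(17956.0 − 49.0853) = -22.650578 + 133.816720 = 111.166142

111.1661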